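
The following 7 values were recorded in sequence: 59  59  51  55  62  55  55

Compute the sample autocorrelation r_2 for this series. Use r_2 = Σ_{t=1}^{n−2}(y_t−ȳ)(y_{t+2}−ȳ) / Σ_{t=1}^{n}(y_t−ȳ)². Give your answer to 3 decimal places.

Mean ȳ = (59 + 59 + 51 + 55 + 62 + 55 + 55)/7 = 56.5714
Deviations from mean: 2.4286, 2.4286, -5.5714, -1.5714, 5.4286, -1.5714, -1.5714
Numerator Σ_{t=1}^{5}(y_t−ȳ)(y_{t+2}−ȳ) = -53.6531
Denominator Σ(y_t−ȳ)² = 79.7143
r_2 = -53.6531 / 79.7143 = -0.673

-0.673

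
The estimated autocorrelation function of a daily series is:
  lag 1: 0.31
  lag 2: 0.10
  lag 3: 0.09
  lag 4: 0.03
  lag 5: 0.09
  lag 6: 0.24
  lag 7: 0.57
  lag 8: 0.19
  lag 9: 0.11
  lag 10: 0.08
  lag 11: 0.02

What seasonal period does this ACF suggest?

The largest autocorrelation is r_7 = 0.57; the remaining lags stay at or below 0.31. The elevated value at lag 1 (0.31), dropping to 0.10 at lag 2, reflects decaying short-term dependence rather than seasonality.
The dominant spike at lag 7 indicates a seasonal period of 7.

7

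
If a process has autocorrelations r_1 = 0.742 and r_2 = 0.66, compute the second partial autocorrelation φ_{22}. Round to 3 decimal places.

0.243

φ_{22} = (r_2 − r_1²) / (1 − r_1²)
r_1² = (0.742)² = 0.550564
Numerator = 0.66 − 0.5506 = 0.1094; denominator = 1 − 0.5506 = 0.4494
φ_{22} = 0.1094 / 0.4494 = 0.243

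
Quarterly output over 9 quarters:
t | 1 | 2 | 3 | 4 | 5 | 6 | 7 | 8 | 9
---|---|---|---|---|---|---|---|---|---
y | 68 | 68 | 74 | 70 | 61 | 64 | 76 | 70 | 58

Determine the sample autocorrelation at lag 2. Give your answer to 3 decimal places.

Mean ȳ = (68 + 68 + 74 + 70 + 61 + 64 + 76 + 70 + 58)/9 = 67.6667
Numerator Σ_{t=1}^{7}(y_t−ȳ)(y_{t+2}−ȳ) = -192.5556
Denominator Σ(y_t−ȳ)² = 272.0000
r_2 = -192.5556 / 272.0000 = -0.708

-0.708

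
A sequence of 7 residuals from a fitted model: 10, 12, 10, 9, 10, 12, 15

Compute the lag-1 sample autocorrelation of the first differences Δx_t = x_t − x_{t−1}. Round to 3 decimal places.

First differences Δx: 2, -2, -1, 1, 2, 3
Mean of differences = 0.8333
Numerator Σ(Δx_t−Δx̄)(Δx_{t+1}−Δx̄) = 4.3056
Denominator Σ(Δx_t−Δx̄)² = 18.8333
r_1(Δx) = 4.3056 / 18.8333 = 0.229

0.229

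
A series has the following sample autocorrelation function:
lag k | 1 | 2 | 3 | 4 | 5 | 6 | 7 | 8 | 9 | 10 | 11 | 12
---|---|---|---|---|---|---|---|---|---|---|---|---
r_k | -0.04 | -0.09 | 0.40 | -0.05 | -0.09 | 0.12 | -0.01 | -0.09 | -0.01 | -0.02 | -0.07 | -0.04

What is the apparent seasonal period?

The largest autocorrelation is r_3 = 0.40; the remaining lags stay at or below 0.12.
The dominant spike at lag 3 indicates a seasonal period of 3.

3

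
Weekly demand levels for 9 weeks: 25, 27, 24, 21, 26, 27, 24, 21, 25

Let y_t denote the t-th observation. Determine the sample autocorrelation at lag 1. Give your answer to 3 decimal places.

Mean ȳ = (25 + 27 + 24 + 21 + 26 + 27 + 24 + 21 + 25)/9 = 24.4444
Numerator Σ_{t=1}^{8}(y_t−ȳ)(y_{t+1}−ȳ) = -1.0864
Denominator Σ(y_t−ȳ)² = 40.2222
r_1 = -1.0864 / 40.2222 = -0.027

-0.027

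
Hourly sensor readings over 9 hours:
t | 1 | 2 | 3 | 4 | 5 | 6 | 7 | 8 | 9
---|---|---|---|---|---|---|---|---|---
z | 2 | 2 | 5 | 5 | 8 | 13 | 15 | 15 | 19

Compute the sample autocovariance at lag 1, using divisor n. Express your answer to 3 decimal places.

23.654

Mean z̄ = (2 + 2 + 5 + 5 + 8 + 13 + 15 + 15 + 19)/9 = 9.3333
Σ_{t=1}^{8}(z_t−z̄)(z_{t+1}−z̄) = 212.8889
γ_1 = 212.8889 / 9 = 23.654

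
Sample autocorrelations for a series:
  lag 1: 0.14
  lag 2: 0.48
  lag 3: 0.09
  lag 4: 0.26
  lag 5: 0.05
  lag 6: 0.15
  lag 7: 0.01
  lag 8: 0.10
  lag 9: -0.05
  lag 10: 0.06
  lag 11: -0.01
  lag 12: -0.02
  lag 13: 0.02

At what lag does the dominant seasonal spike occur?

2

The largest autocorrelation is r_2 = 0.48, with weaker echoes at lags 4 (0.26) and 6 (0.15); the remaining lags stay at or below 0.14.
The dominant spike at lag 2 indicates a seasonal period of 2.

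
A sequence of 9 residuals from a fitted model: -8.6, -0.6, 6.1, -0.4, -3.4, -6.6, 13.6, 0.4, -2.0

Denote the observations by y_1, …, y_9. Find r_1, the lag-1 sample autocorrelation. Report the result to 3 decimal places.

-0.171

Mean ȳ = (-8.6 − 0.6 + 6.1 − 0.4 − 3.4 − 6.6 + 13.6 + 0.4 − 2.0)/9 = -0.1667
Numerator Σ_{t=1}^{8}(y_t−ȳ)(y_{t+1}−ȳ) = -60.7711
Denominator Σ(y_t−ȳ)² = 355.6800
r_1 = -60.7711 / 355.6800 = -0.171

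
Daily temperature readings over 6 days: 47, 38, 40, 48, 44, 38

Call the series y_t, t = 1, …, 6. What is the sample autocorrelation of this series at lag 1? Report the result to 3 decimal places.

Mean ȳ = (47 + 38 + 40 + 48 + 44 + 38)/6 = 42.5000
Deviations from mean: 4.5000, -4.5000, -2.5000, 5.5000, 1.5000, -4.5000
Numerator Σ_{t=1}^{5}(y_t−ȳ)(y_{t+1}−ȳ) = -21.2500
Denominator Σ(y_t−ȳ)² = 99.5000
r_1 = -21.2500 / 99.5000 = -0.214

-0.214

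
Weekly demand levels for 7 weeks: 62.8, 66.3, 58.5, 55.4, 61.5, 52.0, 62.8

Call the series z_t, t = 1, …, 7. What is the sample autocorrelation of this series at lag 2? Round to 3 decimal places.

0.035

Mean z̄ = (62.8 + 66.3 + 58.5 + 55.4 + 61.5 + 52.0 + 62.8)/7 = 59.9000
Deviations from mean: 2.9000, 6.4000, -1.4000, -4.5000, 1.6000, -7.9000, 2.9000
Σ(z_t−z̄)(z_{t+2}−z̄) = (-4.0600) + (-28.8000) + (-2.2400) + (35.5500) + (4.6400) = 5.0900
Denominator Σ(z_t−z̄)² = 144.9600
r_2 = 5.0900 / 144.9600 = 0.035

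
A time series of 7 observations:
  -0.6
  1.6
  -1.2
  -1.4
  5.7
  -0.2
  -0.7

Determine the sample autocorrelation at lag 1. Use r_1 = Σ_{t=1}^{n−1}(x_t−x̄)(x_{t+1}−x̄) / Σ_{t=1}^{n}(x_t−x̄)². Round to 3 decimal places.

-0.329

Mean x̄ = (-0.6 + 1.6 − 1.2 − 1.4 + 5.7 − 0.2 − 0.7)/7 = 0.4571
Deviations from mean: -1.0571, 1.1429, -1.6571, -1.8571, 5.2429, -0.6571, -1.1571
Σ(x_t−x̄)(x_{t+1}−x̄) = (-1.2082) + (-1.8939) + (3.0776) + (-9.7367) + (-3.4453) + (0.7604) = -12.4461
Denominator Σ(x_t−x̄)² = 37.8771
r_1 = -12.4461 / 37.8771 = -0.329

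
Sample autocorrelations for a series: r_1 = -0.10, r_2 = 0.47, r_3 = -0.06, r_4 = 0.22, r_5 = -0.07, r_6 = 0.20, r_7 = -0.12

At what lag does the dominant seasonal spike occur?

2

The largest autocorrelation is r_2 = 0.47, with weaker echoes at lags 4 (0.22) and 6 (0.20); the remaining lags stay at or below -0.06.
The dominant spike at lag 2 indicates a seasonal period of 2.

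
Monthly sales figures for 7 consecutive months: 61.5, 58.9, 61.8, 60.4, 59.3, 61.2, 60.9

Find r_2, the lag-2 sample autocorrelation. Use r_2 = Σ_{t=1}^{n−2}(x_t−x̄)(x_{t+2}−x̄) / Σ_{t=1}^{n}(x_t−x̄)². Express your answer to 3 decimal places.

-0.090

Mean x̄ = (61.5 + 58.9 + 61.8 + 60.4 + 59.3 + 61.2 + 60.9)/7 = 60.5714
Numerator Σ_{t=1}^{5}(x_t−x̄)(x_{t+2}−x̄) = -0.6602
Denominator Σ(x_t−x̄)² = 7.3143
r_2 = -0.6602 / 7.3143 = -0.090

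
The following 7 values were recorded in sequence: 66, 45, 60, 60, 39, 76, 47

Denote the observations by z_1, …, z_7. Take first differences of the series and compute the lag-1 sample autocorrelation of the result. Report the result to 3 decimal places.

First differences Δz: -21, 15, 0, -21, 37, -29
Mean of differences = -3.1667
Numerator Σ(Δz_t−Δz̄)(Δz_{t+1}−Δz̄) = -2076.8611
Denominator Σ(Δz_t−Δz̄)² = 3256.8333
r_1(Δz) = -2076.8611 / 3256.8333 = -0.638

-0.638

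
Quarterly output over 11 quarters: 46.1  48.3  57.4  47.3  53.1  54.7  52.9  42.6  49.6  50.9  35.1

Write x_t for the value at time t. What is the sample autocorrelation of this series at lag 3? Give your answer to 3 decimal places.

Mean x̄ = (46.1 + 48.3 + 57.4 + 47.3 + 53.1 + 54.7 + 52.9 + 42.6 + 49.6 + 50.9 + 35.1)/11 = 48.9091
Numerator Σ_{t=1}^{8}(x_t−x̄)(x_{t+3}−x̄) = 117.3443
Denominator Σ(x_t−x̄)² = 384.9091
r_3 = 117.3443 / 384.9091 = 0.305

0.305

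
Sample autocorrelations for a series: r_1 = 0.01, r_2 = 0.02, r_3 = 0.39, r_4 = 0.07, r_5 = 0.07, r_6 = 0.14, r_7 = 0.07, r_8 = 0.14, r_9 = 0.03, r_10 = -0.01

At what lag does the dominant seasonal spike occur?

3

The largest autocorrelation is r_3 = 0.39; the remaining lags stay at or below 0.14.
The dominant spike at lag 3 indicates a seasonal period of 3.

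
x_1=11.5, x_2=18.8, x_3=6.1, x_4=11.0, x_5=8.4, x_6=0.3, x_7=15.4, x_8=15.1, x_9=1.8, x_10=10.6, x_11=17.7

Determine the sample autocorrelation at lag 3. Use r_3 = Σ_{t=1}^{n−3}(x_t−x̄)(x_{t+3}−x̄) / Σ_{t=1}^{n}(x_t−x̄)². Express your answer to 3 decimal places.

0.387

Mean x̄ = (11.5 + 18.8 + 6.1 + 11.0 + 8.4 + 0.3 + 15.4 + 15.1 + 1.8 + 10.6 + 17.7)/11 = 10.6091
Numerator Σ_{t=1}^{8}(x_t−x̄)(x_{t+3}−x̄) = 143.3052
Denominator Σ(x_t−x̄)² = 370.5291
r_3 = 143.3052 / 370.5291 = 0.387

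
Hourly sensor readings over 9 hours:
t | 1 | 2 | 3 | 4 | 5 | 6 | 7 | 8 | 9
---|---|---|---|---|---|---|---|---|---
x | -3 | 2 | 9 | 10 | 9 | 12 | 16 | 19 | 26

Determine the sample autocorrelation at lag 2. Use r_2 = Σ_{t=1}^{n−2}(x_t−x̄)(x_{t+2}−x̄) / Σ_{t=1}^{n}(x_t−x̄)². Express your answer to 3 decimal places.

0.188

Mean x̄ = (-3 + 2 + 9 + 10 + 9 + 12 + 16 + 19 + 26)/9 = 11.1111
Σ(x_t−x̄)(x_{t+2}−x̄) = (29.7901) + (10.1235) + (4.4568) + (-0.9877) + (-10.3210) + (7.0123) + (72.7901) = 112.8642
Denominator Σ(x_t−x̄)² = 600.8889
r_2 = 112.8642 / 600.8889 = 0.188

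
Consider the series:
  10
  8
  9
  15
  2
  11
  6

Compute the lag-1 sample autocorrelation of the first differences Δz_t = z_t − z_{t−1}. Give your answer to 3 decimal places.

-0.748

First differences Δz: -2, 1, 6, -13, 9, -5
Mean of differences = -0.6667
Numerator Σ(Δz_t−Δz̄)(Δz_{t+1}−Δz̄) = -234.4444
Denominator Σ(Δz_t−Δz̄)² = 313.3333
r_1(Δz) = -234.4444 / 313.3333 = -0.748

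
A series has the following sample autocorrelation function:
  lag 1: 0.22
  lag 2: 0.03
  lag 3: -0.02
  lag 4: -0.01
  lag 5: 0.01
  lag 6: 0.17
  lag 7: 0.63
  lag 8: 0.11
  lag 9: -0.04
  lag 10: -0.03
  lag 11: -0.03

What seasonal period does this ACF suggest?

7

The largest autocorrelation is r_7 = 0.63; the remaining lags stay at or below 0.22. The elevated value at lag 1 (0.22), dropping to 0.03 at lag 2, reflects decaying short-term dependence rather than seasonality.
The dominant spike at lag 7 indicates a seasonal period of 7.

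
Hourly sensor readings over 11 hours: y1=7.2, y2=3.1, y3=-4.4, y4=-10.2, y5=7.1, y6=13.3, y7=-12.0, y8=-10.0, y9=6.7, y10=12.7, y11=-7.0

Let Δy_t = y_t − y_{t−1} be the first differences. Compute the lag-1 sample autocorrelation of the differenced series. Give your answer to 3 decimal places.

-0.056

First differences Δy: -4.1, -7.5, -5.8, 17.3, 6.2, -25.3, 2.0, 16.7, 6.0, -19.7
Mean of differences = -1.4200
Numerator Σ(Δy_t−Δȳ)(Δy_{t+1}−Δȳ) = -99.2744
Denominator Σ(Δy_t−Δȳ)² = 1771.3360
r_1(Δy) = -99.2744 / 1771.3360 = -0.056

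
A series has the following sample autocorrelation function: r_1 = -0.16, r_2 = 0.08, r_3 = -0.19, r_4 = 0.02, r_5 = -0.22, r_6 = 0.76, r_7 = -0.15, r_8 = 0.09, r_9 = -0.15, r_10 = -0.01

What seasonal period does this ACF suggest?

The largest autocorrelation is r_6 = 0.76; the remaining lags stay at or below 0.09.
The dominant spike at lag 6 indicates a seasonal period of 6.

6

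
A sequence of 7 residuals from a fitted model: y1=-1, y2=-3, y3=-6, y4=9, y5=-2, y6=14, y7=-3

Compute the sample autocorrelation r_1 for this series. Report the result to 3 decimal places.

-0.416

Mean ȳ = (-1 − 3 − 6 + 9 − 2 + 14 − 3)/7 = 1.1429
Deviations from mean: -2.1429, -4.1429, -7.1429, 7.8571, -3.1429, 12.8571, -4.1429
Numerator Σ_{t=1}^{6}(y_t−ȳ)(y_{t+1}−ȳ) = -136.0204
Denominator Σ(y_t−ȳ)² = 326.8571
r_1 = -136.0204 / 326.8571 = -0.416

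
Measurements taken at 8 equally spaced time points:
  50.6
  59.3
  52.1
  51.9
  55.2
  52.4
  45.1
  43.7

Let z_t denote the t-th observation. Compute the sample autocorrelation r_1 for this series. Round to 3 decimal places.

0.271

Mean z̄ = (50.6 + 59.3 + 52.1 + 51.9 + 55.2 + 52.4 + 45.1 + 43.7)/8 = 51.2875
Numerator Σ_{t=1}^{7}(z_t−z̄)(z_{t+1}−z̄) = 48.3123
Denominator Σ(z_t−z̄)² = 178.1088
r_1 = 48.3123 / 178.1088 = 0.271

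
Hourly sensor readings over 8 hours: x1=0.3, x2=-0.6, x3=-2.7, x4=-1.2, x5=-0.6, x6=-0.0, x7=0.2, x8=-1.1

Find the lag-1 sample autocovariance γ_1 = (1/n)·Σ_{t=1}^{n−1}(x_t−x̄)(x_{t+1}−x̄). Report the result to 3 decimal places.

0.148

Mean x̄ = (0.3 − 0.6 − 2.7 − 1.2 − 0.6 − 0.0 + 0.2 − 1.1)/8 = -0.7125
Σ_{t=1}^{7}(x_t−x̄)(x_{t+1}−x̄) = 1.1811
γ_1 = 1.1811 / 8 = 0.148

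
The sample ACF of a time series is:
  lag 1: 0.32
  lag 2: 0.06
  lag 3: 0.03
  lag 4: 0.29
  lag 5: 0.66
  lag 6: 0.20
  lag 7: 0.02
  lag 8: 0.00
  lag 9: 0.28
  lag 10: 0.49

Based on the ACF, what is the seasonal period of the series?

5

The largest autocorrelation is r_5 = 0.66, with a weaker echo at lag 10 (0.49); the remaining lags stay at or below 0.32. The elevated value at lag 1 (0.32), dropping to 0.06 at lag 2, reflects decaying short-term dependence rather than seasonality.
The dominant spike at lag 5 indicates a seasonal period of 5.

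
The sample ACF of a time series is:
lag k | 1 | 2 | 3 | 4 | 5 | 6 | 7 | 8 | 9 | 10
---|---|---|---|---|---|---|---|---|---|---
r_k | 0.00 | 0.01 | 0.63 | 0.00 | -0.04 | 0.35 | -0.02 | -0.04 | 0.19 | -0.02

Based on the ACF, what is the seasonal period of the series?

The largest autocorrelation is r_3 = 0.63, with weaker echoes at lags 6 (0.35) and 9 (0.19); the remaining lags stay at or below 0.01.
The dominant spike at lag 3 indicates a seasonal period of 3.

3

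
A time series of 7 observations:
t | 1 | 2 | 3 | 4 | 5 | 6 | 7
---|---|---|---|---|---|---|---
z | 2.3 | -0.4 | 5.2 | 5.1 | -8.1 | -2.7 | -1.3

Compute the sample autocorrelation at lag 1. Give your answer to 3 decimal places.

0.057

Mean z̄ = (2.3 − 0.4 + 5.2 + 5.1 − 8.1 − 2.7 − 1.3)/7 = 0.0143
Deviations from mean: 2.2857, -0.4143, 5.1857, 5.0857, -8.1143, -2.7143, -1.3143
Numerator Σ_{t=1}^{6}(z_t−z̄)(z_{t+1}−z̄) = 7.6027
Denominator Σ(z_t−z̄)² = 133.0886
r_1 = 7.6027 / 133.0886 = 0.057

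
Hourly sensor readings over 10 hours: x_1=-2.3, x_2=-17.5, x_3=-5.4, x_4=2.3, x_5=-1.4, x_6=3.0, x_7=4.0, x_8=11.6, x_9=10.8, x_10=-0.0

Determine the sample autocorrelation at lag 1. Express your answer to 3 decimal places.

Mean x̄ = (-2.3 − 17.5 − 5.4 + 2.3 − 1.4 + 3.0 + 4.0 + 11.6 + 10.8 − 0.0)/10 = 0.5100
Numerator Σ_{t=1}^{9}(x_t−x̄)(x_{t+1}−x̄) = 294.5559
Denominator Σ(x_t−x̄)² = 621.5490
r_1 = 294.5559 / 621.5490 = 0.474

0.474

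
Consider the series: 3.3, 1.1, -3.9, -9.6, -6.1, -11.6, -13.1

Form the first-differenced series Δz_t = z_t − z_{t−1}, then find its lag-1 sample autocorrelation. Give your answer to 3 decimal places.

-0.540

First differences Δz: -2.2, -5.0, -5.7, 3.5, -5.5, -1.5
Mean of differences = -2.7333
Numerator Σ(Δz_t−Δz̄)(Δz_{t+1}−Δz̄) = -33.6344
Denominator Σ(Δz_t−Δz̄)² = 62.2533
r_1(Δz) = -33.6344 / 62.2533 = -0.540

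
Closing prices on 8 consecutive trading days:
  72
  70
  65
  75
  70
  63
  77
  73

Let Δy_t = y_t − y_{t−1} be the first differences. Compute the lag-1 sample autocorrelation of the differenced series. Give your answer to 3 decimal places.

First differences Δy: -2, -5, 10, -5, -7, 14, -4
Mean of differences = 0.1429
Numerator Σ(Δy_t−Δȳ)(Δy_{t+1}−Δȳ) = -210.0204
Denominator Σ(Δy_t−Δȳ)² = 414.8571
r_1(Δy) = -210.0204 / 414.8571 = -0.506

-0.506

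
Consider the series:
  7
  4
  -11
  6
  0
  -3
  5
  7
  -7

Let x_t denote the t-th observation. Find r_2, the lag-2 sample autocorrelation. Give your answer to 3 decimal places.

-0.363

Mean x̄ = (7 + 4 − 11 + 6 + 0 − 3 + 5 + 7 − 7)/9 = 0.8889
Numerator Σ_{t=1}^{7}(x_t−x̄)(x_{t+2}−x̄) = -125.9136
Denominator Σ(x_t−x̄)² = 346.8889
r_2 = -125.9136 / 346.8889 = -0.363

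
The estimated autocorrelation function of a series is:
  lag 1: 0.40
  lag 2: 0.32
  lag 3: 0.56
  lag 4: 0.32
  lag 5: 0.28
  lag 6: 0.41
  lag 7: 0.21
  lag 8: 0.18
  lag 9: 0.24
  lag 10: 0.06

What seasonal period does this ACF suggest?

The largest autocorrelation is r_3 = 0.56, with a weaker echo at lag 6 (0.41); the remaining lags stay at or below 0.40. The elevated value at lag 1 (0.40), dropping to 0.32 at lag 2, reflects decaying short-term dependence rather than seasonality.
The dominant spike at lag 3 indicates a seasonal period of 3.

3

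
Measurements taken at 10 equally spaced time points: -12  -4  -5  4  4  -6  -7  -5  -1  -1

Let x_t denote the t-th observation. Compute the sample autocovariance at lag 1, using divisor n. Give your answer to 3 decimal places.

Mean x̄ = (-12 − 4 − 5 + 4 + 4 − 6 − 7 − 5 − 1 − 1)/10 = -3.3000
Σ_{t=1}^{9}(x_t−x̄)(x_{t+1}−x̄) = 46.1100
γ_1 = 46.1100 / 10 = 4.611

4.611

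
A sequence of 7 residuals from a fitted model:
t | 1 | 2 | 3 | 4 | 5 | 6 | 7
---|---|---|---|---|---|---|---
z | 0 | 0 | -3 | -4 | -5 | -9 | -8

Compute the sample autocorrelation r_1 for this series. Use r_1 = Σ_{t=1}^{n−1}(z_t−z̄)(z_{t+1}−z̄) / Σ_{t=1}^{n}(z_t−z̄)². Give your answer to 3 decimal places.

0.599

Mean z̄ = (0 + 0 − 3 − 4 − 5 − 9 − 8)/7 = -4.1429
Deviations from mean: 4.1429, 4.1429, 1.1429, 0.1429, -0.8571, -4.8571, -3.8571
Σ(z_t−z̄)(z_{t+1}−z̄) = (17.1633) + (4.7347) + (0.1633) + (-0.1224) + (4.1633) + (18.7347) = 44.8367
Denominator Σ(z_t−z̄)² = 74.8571
r_1 = 44.8367 / 74.8571 = 0.599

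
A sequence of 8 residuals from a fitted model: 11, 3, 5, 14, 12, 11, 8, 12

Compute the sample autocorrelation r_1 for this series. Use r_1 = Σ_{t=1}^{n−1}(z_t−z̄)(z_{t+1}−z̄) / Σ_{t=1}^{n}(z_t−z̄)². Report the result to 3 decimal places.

0.081

Mean z̄ = (11 + 3 + 5 + 14 + 12 + 11 + 8 + 12)/8 = 9.5000
Deviations from mean: 1.5000, -6.5000, -4.5000, 4.5000, 2.5000, 1.5000, -1.5000, 2.5000
Numerator Σ_{t=1}^{7}(z_t−z̄)(z_{t+1}−z̄) = 8.2500
Denominator Σ(z_t−z̄)² = 102.0000
r_1 = 8.2500 / 102.0000 = 0.081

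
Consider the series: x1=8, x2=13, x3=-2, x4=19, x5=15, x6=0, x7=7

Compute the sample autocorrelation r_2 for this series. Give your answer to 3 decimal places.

Mean x̄ = (8 + 13 − 2 + 19 + 15 + 0 + 7)/7 = 8.5714
Deviations from mean: -0.5714, 4.4286, -10.5714, 10.4286, 6.4286, -8.5714, -1.5714
Numerator Σ_{t=1}^{5}(x_t−x̄)(x_{t+2}−x̄) = -115.2245
Denominator Σ(x_t−x̄)² = 357.7143
r_2 = -115.2245 / 357.7143 = -0.322

-0.322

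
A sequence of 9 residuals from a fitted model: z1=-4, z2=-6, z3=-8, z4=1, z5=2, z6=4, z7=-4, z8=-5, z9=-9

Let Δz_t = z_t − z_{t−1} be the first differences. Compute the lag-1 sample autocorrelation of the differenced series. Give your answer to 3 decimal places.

-0.039

First differences Δz: -2, -2, 9, 1, 2, -8, -1, -4
Mean of differences = -0.6250
Numerator Σ(Δz_t−Δz̄)(Δz_{t+1}−Δz̄) = -6.7656
Denominator Σ(Δz_t−Δz̄)² = 171.8750
r_1(Δz) = -6.7656 / 171.8750 = -0.039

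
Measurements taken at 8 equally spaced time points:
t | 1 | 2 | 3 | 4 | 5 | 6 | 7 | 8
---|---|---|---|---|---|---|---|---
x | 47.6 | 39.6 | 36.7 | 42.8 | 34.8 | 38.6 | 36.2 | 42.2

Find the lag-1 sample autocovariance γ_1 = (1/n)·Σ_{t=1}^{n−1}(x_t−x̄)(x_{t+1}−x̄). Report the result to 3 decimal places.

-2.929

Mean x̄ = (47.6 + 39.6 + 36.7 + 42.8 + 34.8 + 38.6 + 36.2 + 42.2)/8 = 39.8125
Σ_{t=1}^{7}(x_t−x̄)(x_{t+1}−x̄) = -23.4339
γ_1 = -23.4339 / 8 = -2.929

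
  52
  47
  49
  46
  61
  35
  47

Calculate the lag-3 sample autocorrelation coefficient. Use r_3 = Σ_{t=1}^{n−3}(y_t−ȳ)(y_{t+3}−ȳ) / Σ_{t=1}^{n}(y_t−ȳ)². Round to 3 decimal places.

-0.088

Mean ȳ = (52 + 47 + 49 + 46 + 61 + 35 + 47)/7 = 48.1429
Deviations from mean: 3.8571, -1.1429, 0.8571, -2.1429, 12.8571, -13.1429, -1.1429
Numerator Σ_{t=1}^{4}(y_t−ȳ)(y_{t+3}−ȳ) = -31.7755
Denominator Σ(y_t−ȳ)² = 360.8571
r_3 = -31.7755 / 360.8571 = -0.088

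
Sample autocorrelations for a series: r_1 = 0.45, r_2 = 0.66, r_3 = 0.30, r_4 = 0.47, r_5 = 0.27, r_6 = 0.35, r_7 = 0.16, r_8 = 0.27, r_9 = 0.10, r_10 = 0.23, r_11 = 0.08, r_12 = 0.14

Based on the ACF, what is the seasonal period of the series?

2

The largest autocorrelation is r_2 = 0.66, with a weaker echo at lag 4 (0.47); the remaining lags stay at or below 0.45.
The dominant spike at lag 2 indicates a seasonal period of 2.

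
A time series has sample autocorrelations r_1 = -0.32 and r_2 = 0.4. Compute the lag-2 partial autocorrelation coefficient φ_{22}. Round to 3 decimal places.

φ_{22} = (r_2 − r_1²) / (1 − r_1²)
r_1² = (-0.32)² = 0.1024
Numerator = 0.4 − 0.1024 = 0.2976; denominator = 1 − 0.1024 = 0.8976
φ_{22} = 0.2976 / 0.8976 = 0.332

0.332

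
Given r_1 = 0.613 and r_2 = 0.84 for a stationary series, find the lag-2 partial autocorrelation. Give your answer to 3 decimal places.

φ_{22} = (r_2 − r_1²) / (1 − r_1²)
r_1² = (0.613)² = 0.375769
Numerator = 0.84 − 0.3758 = 0.4642; denominator = 1 − 0.3758 = 0.6242
φ_{22} = 0.4642 / 0.6242 = 0.744

0.744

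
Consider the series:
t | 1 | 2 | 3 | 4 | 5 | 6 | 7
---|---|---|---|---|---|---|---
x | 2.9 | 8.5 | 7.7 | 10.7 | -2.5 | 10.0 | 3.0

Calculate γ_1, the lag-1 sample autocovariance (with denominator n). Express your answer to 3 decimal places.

-11.493

Mean x̄ = (2.9 + 8.5 + 7.7 + 10.7 − 2.5 + 10.0 + 3.0)/7 = 5.7571
Deviations: -2.8571, 2.7429, 1.9429, 4.9429, -8.2571, 4.2429, -2.7571
Σ_{t=1}^{6}(x_t−x̄)(x_{t+1}−x̄) = -80.4504
γ_1 = -80.4504 / 7 = -11.493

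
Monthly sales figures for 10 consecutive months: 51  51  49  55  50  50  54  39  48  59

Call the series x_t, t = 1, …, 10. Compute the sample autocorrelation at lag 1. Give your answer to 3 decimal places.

-0.174

Mean x̄ = (51 + 51 + 49 + 55 + 50 + 50 + 54 + 39 + 48 + 59)/10 = 50.6000
Numerator Σ_{t=1}^{9}(x_t−x̄)(x_{t+1}−x̄) = -42.9600
Denominator Σ(x_t−x̄)² = 246.4000
r_1 = -42.9600 / 246.4000 = -0.174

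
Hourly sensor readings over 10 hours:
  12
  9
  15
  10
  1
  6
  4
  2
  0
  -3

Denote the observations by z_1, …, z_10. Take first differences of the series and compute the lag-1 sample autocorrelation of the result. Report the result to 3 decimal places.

First differences Δz: -3, 6, -5, -9, 5, -2, -2, -2, -3
Mean of differences = -1.6667
Numerator Σ(Δz_t−Δz̄)(Δz_{t+1}−Δz̄) = -61.7778
Denominator Σ(Δz_t−Δz̄)² = 172.0000
r_1(Δz) = -61.7778 / 172.0000 = -0.359

-0.359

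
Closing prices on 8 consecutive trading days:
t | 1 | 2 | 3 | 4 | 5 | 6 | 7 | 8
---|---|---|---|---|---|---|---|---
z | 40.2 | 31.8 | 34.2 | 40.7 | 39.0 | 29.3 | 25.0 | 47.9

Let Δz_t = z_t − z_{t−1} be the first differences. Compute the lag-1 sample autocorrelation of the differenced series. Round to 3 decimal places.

First differences Δz: -8.4, 2.4, 6.5, -1.7, -9.7, -4.3, 22.9
Mean of differences = 1.1000
Numerator Σ(Δz_t−Δz̄)(Δz_{t+1}−Δz̄) = -49.6100
Denominator Σ(Δz_t−Δz̄)² = 749.9800
r_1(Δz) = -49.6100 / 749.9800 = -0.066

-0.066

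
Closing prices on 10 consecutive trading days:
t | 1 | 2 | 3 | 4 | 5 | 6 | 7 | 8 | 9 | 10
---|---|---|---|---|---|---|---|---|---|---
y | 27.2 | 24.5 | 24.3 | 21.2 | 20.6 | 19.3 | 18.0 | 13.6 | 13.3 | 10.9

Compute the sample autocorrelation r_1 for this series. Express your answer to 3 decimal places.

0.657

Mean ȳ = (27.2 + 24.5 + 24.3 + 21.2 + 20.6 + 19.3 + 18.0 + 13.6 + 13.3 + 10.9)/10 = 19.2900
Numerator Σ_{t=1}^{9}(y_t−ȳ)(y_{t+1}−ȳ) = 171.0639
Denominator Σ(y_t−ȳ)² = 260.4890
r_1 = 171.0639 / 260.4890 = 0.657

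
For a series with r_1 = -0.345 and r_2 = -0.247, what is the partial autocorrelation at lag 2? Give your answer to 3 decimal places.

-0.415

φ_{22} = (r_2 − r_1²) / (1 − r_1²)
r_1² = (-0.345)² = 0.119025
Numerator = -0.247 − 0.1190 = -0.3660; denominator = 1 − 0.1190 = 0.8810
φ_{22} = -0.3660 / 0.8810 = -0.415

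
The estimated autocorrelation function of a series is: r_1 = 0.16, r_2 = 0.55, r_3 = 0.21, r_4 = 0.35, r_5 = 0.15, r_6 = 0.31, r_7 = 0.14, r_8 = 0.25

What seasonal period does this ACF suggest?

The largest autocorrelation is r_2 = 0.55, with weaker echoes at lags 4 (0.35), 6 (0.31) and 8 (0.25); the remaining lags stay at or below 0.21.
The dominant spike at lag 2 indicates a seasonal period of 2.

2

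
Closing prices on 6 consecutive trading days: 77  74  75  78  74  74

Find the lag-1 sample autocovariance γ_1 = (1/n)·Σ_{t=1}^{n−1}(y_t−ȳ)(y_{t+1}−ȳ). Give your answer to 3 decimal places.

Mean ȳ = (77 + 74 + 75 + 78 + 74 + 74)/6 = 75.3333
Deviations: 1.6667, -1.3333, -0.3333, 2.6667, -1.3333, -1.3333
Σ_{t=1}^{5}(y_t−ȳ)(y_{t+1}−ȳ) = -4.4444
γ_1 = -4.4444 / 6 = -0.741

-0.741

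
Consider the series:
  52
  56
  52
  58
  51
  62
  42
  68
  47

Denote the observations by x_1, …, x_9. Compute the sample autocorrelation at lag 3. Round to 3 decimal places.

Mean x̄ = (52 + 56 + 52 + 58 + 51 + 62 + 42 + 68 + 47)/9 = 54.2222
Σ(x_t−x̄)(x_{t+3}−x̄) = (-8.3951) + (-5.7284) + (-17.2840) + (-46.1728) + (-44.3951) + (-56.1728) = -178.1481
Denominator Σ(x_t−x̄)² = 489.5556
r_3 = -178.1481 / 489.5556 = -0.364

-0.364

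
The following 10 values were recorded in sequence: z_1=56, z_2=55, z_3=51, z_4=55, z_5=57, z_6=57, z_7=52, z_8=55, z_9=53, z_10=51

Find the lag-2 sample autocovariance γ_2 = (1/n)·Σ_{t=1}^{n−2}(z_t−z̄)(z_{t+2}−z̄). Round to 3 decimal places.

-1.568

Mean z̄ = (56 + 55 + 51 + 55 + 57 + 57 + 52 + 55 + 53 + 51)/10 = 54.2000
Σ_{t=1}^{8}(z_t−z̄)(z_{t+2}−z̄) = -15.6800
γ_2 = -15.6800 / 10 = -1.568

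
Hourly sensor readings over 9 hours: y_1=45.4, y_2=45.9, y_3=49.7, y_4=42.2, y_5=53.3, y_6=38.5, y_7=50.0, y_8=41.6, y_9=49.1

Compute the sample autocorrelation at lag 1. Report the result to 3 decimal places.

Mean ȳ = (45.4 + 45.9 + 49.7 + 42.2 + 53.3 + 38.5 + 50.0 + 41.6 + 49.1)/9 = 46.1889
Numerator Σ_{t=1}^{8}(y_t−ȳ)(y_{t+1}−ȳ) = -157.9846
Denominator Σ(y_t−ȳ)² = 182.6889
r_1 = -157.9846 / 182.6889 = -0.865

-0.865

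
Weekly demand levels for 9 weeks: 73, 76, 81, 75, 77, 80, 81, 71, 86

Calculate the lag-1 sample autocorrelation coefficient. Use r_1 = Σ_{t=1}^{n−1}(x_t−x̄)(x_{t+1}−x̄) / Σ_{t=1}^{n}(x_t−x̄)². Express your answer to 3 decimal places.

-0.439

Mean x̄ = (73 + 76 + 81 + 75 + 77 + 80 + 81 + 71 + 86)/9 = 77.7778
Numerator Σ_{t=1}^{8}(x_t−x̄)(x_{t+1}−x̄) = -76.1605
Denominator Σ(x_t−x̄)² = 173.5556
r_1 = -76.1605 / 173.5556 = -0.439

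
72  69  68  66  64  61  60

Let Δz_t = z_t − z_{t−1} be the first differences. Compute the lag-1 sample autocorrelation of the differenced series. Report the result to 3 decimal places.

-0.500

First differences Δz: -3, -1, -2, -2, -3, -1
Mean of differences = -2.0000
Numerator Σ(Δz_t−Δz̄)(Δz_{t+1}−Δz̄) = -2.0000
Denominator Σ(Δz_t−Δz̄)² = 4.0000
r_1(Δz) = -2.0000 / 4.0000 = -0.500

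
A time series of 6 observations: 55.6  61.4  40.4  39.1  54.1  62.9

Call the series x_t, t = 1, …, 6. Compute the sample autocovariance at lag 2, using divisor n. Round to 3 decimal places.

-53.665

Mean x̄ = (55.6 + 61.4 + 40.4 + 39.1 + 54.1 + 62.9)/6 = 52.2500
Σ_{t=1}^{4}(x_t−x̄)(x_{t+2}−x̄) = -321.9900
γ_2 = -321.9900 / 6 = -53.665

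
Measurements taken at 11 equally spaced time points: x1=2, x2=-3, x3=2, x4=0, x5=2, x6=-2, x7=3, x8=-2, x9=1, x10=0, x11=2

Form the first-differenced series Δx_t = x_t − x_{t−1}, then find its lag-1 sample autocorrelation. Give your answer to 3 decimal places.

First differences Δx: -5, 5, -2, 2, -4, 5, -5, 3, -1, 2
Mean of differences = 0.0000
Numerator Σ(Δx_t−Δx̄)(Δx_{t+1}−Δx̄) = -112.0000
Denominator Σ(Δx_t−Δx̄)² = 138.0000
r_1(Δx) = -112.0000 / 138.0000 = -0.812

-0.812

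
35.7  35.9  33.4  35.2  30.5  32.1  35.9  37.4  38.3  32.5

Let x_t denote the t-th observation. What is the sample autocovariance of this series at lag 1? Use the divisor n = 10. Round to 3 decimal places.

0.974

Mean x̄ = (35.7 + 35.9 + 33.4 + 35.2 + 30.5 + 32.1 + 35.9 + 37.4 + 38.3 + 32.5)/10 = 34.6900
Σ_{t=1}^{9}(x_t−x̄)(x_{t+1}−x̄) = 9.7409
γ_1 = 9.7409 / 10 = 0.974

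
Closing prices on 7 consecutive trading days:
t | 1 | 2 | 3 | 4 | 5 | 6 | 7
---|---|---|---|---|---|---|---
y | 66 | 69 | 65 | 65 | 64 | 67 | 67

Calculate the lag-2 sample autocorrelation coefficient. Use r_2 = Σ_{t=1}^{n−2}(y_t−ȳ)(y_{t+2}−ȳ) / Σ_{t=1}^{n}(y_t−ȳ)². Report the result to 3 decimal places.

-0.206

Mean ȳ = (66 + 69 + 65 + 65 + 64 + 67 + 67)/7 = 66.1429
Deviations from mean: -0.1429, 2.8571, -1.1429, -1.1429, -2.1429, 0.8571, 0.8571
Numerator Σ_{t=1}^{5}(y_t−ȳ)(y_{t+2}−ȳ) = -3.4694
Denominator Σ(y_t−ȳ)² = 16.8571
r_2 = -3.4694 / 16.8571 = -0.206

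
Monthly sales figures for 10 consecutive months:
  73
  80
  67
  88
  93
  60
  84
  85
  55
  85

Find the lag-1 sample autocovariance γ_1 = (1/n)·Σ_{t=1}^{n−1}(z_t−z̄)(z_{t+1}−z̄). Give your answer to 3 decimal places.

Mean z̄ = (73 + 80 + 67 + 88 + 93 + 60 + 84 + 85 + 55 + 85)/10 = 77.0000
Σ_{t=1}^{9}(z_t−z̄)(z_{t+1}−z̄) = -663.0000
γ_1 = -663.0000 / 10 = -66.300

-66.300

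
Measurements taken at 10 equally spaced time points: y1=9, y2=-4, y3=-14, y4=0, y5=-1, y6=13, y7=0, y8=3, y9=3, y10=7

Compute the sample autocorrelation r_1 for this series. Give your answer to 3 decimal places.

0.068

Mean ȳ = (9 − 4 − 14 + 0 − 1 + 13 + 0 + 3 + 3 + 7)/10 = 1.6000
Numerator Σ_{t=1}^{9}(y_t−ȳ)(y_{t+1}−ȳ) = 34.4400
Denominator Σ(y_t−ȳ)² = 504.4000
r_1 = 34.4400 / 504.4000 = 0.068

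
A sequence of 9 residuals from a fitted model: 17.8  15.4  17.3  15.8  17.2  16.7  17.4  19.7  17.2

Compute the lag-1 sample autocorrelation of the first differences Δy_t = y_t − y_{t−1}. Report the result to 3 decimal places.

-0.557

First differences Δy: -2.4, 1.9, -1.5, 1.4, -0.5, 0.7, 2.3, -2.5
Mean of differences = -0.0750
Numerator Σ(Δy_t−Δȳ)(Δy_{t+1}−Δȳ) = -14.3831
Denominator Σ(Δy_t−Δȳ)² = 25.8150
r_1(Δy) = -14.3831 / 25.8150 = -0.557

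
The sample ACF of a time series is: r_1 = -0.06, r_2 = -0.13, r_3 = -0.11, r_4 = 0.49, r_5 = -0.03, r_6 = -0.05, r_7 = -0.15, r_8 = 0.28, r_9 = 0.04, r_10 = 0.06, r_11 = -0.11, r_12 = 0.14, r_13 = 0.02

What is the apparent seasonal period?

4

The largest autocorrelation is r_4 = 0.49, with a weaker echo at lag 8 (0.28); the remaining lags stay at or below 0.14.
The dominant spike at lag 4 indicates a seasonal period of 4.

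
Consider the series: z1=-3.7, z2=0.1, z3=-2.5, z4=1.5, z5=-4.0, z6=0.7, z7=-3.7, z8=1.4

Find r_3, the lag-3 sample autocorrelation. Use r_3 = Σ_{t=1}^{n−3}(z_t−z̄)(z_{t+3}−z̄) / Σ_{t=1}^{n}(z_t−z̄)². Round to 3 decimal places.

-0.651

Mean z̄ = (-3.7 + 0.1 − 2.5 + 1.5 − 4.0 + 0.7 − 3.7 + 1.4)/8 = -1.2750
Deviations from mean: -2.4250, 1.3750, -1.2250, 2.7750, -2.7250, 1.9750, -2.4250, 2.6750
Σ(z_t−z̄)(z_{t+3}−z̄) = (-6.7294) + (-3.7469) + (-2.4194) + (-6.7294) + (-7.2894) = -26.9144
Denominator Σ(z_t−z̄)² = 41.3350
r_3 = -26.9144 / 41.3350 = -0.651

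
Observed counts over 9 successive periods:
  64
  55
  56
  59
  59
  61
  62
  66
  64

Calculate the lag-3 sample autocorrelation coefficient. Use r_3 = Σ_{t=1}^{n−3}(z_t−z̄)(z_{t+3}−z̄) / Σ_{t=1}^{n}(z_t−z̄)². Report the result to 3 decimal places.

Mean z̄ = (64 + 55 + 56 + 59 + 59 + 61 + 62 + 66 + 64)/9 = 60.6667
Numerator Σ_{t=1}^{6}(z_t−z̄)(z_{t+3}−z̄) = -7.6667
Denominator Σ(z_t−z̄)² = 112.0000
r_3 = -7.6667 / 112.0000 = -0.068

-0.068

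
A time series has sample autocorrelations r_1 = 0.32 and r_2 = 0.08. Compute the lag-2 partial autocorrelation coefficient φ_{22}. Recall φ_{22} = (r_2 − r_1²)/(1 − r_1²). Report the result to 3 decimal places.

φ_{22} = (r_2 − r_1²) / (1 − r_1²)
r_1² = (0.32)² = 0.1024
Numerator = 0.08 − 0.1024 = -0.0224; denominator = 1 − 0.1024 = 0.8976
φ_{22} = -0.0224 / 0.8976 = -0.025

-0.025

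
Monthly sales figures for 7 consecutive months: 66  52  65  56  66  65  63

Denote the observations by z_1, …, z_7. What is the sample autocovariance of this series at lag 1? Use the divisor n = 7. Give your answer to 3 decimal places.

-13.983

Mean z̄ = (66 + 52 + 65 + 56 + 66 + 65 + 63)/7 = 61.8571
Deviations: 4.1429, -9.8571, 3.1429, -5.8571, 4.1429, 3.1429, 1.1429
Σ_{t=1}^{6}(z_t−z̄)(z_{t+1}−z̄) = -97.8776
γ_1 = -97.8776 / 7 = -13.983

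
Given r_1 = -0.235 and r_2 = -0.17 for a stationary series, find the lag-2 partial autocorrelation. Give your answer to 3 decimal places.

φ_{22} = (r_2 − r_1²) / (1 − r_1²)
r_1² = (-0.235)² = 0.055225
Numerator = -0.17 − 0.0552 = -0.2252; denominator = 1 − 0.0552 = 0.9448
φ_{22} = -0.2252 / 0.9448 = -0.238

-0.238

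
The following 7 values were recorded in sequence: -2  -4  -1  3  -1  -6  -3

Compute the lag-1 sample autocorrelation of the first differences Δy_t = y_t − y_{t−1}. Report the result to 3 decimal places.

-0.068

First differences Δy: -2, 3, 4, -4, -5, 3
Mean of differences = -0.1667
Numerator Σ(Δy_t−Δȳ)(Δy_{t+1}−Δȳ) = -5.3611
Denominator Σ(Δy_t−Δȳ)² = 78.8333
r_1(Δy) = -5.3611 / 78.8333 = -0.068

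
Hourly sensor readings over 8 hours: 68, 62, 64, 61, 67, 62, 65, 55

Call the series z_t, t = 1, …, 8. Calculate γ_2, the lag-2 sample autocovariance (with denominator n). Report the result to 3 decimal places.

3.625

Mean z̄ = (68 + 62 + 64 + 61 + 67 + 62 + 65 + 55)/8 = 63.0000
Deviations: 5.0000, -1.0000, 1.0000, -2.0000, 4.0000, -1.0000, 2.0000, -8.0000
Σ_{t=1}^{6}(z_t−z̄)(z_{t+2}−z̄) = 29.0000
γ_2 = 29.0000 / 8 = 3.625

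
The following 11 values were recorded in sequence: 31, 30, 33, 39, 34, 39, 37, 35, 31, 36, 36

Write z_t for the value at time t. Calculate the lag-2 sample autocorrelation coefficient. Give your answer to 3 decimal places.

Mean z̄ = (31 + 30 + 33 + 39 + 34 + 39 + 37 + 35 + 31 + 36 + 36)/11 = 34.6364
Numerator Σ_{t=1}^{9}(z_t−z̄)(z_{t+2}−z̄) = -7.1736
Denominator Σ(z_t−z̄)² = 98.5455
r_2 = -7.1736 / 98.5455 = -0.073

-0.073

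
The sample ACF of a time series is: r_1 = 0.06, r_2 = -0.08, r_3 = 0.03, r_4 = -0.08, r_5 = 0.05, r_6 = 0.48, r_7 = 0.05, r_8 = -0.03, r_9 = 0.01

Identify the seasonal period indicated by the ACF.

6

The largest autocorrelation is r_6 = 0.48; the remaining lags stay at or below 0.06.
The dominant spike at lag 6 indicates a seasonal period of 6.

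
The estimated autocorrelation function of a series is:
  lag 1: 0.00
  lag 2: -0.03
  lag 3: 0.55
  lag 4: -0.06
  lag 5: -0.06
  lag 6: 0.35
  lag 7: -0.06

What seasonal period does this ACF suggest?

The largest autocorrelation is r_3 = 0.55, with a weaker echo at lag 6 (0.35); the remaining lags stay at or below 0.00.
The dominant spike at lag 3 indicates a seasonal period of 3.

3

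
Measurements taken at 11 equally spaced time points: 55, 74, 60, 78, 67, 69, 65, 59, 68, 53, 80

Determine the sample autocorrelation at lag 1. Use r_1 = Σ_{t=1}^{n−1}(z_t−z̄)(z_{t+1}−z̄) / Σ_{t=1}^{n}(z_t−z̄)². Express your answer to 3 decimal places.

-0.518

Mean z̄ = (55 + 74 + 60 + 78 + 67 + 69 + 65 + 59 + 68 + 53 + 80)/11 = 66.1818
Numerator Σ_{t=1}^{10}(z_t−z̄)(z_{t+1}−z̄) = -410.8512
Denominator Σ(z_t−z̄)² = 793.6364
r_1 = -410.8512 / 793.6364 = -0.518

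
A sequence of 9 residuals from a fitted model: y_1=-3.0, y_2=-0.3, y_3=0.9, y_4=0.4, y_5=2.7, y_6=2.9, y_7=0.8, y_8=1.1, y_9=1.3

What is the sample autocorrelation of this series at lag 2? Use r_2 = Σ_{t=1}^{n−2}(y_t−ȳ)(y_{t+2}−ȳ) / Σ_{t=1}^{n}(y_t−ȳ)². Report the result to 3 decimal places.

0.008

Mean ȳ = (-3.0 − 0.3 + 0.9 + 0.4 + 2.7 + 2.9 + 0.8 + 1.1 + 1.3)/9 = 0.7556
Σ(y_t−ȳ)(y_{t+2}−ȳ) = (-0.5425) + (0.3753) + (0.2809) + (-0.7625) + (0.0864) + (0.7386) + (0.0242) = 0.2005
Denominator Σ(y_t−ȳ)² = 24.1622
r_2 = 0.2005 / 24.1622 = 0.008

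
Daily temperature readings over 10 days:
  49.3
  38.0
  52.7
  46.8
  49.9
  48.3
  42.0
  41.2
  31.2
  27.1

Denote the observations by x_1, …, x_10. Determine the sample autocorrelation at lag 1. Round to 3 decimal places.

0.353

Mean x̄ = (49.3 + 38.0 + 52.7 + 46.8 + 49.9 + 48.3 + 42.0 + 41.2 + 31.2 + 27.1)/10 = 42.6500
Numerator Σ_{t=1}^{9}(x_t−x̄)(x_{t+1}−x̄) = 227.0225
Denominator Σ(x_t−x̄)² = 643.9850
r_1 = 227.0225 / 643.9850 = 0.353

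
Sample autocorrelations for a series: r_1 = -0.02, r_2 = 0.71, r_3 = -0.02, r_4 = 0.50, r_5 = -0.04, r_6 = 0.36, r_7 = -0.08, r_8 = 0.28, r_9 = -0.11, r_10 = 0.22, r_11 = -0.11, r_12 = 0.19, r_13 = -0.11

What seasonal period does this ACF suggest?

2

The largest autocorrelation is r_2 = 0.71, with weaker echoes at lags 4 (0.50), 6 (0.36), 8 (0.28), 10 (0.22) and 12 (0.19); the remaining lags stay at or below -0.02.
The dominant spike at lag 2 indicates a seasonal period of 2.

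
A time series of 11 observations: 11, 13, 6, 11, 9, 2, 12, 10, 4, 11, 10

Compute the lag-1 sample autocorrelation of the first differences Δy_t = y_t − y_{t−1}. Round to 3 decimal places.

-0.537

First differences Δy: 2, -7, 5, -2, -7, 10, -2, -6, 7, -1
Mean of differences = -0.1000
Numerator Σ(Δy_t−Δȳ)(Δy_{t+1}−Δȳ) = -172.2100
Denominator Σ(Δy_t−Δȳ)² = 320.9000
r_1(Δy) = -172.2100 / 320.9000 = -0.537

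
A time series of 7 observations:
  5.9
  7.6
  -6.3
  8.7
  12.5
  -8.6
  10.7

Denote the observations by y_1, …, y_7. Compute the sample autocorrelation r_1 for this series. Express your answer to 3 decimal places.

-0.544

Mean ȳ = (5.9 + 7.6 − 6.3 + 8.7 + 12.5 − 8.6 + 10.7)/7 = 4.3571
Deviations from mean: 1.5429, 3.2429, -10.6571, 4.3429, 8.1429, -12.9571, 6.3429
Σ(y_t−ȳ)(y_{t+1}−ȳ) = (5.0033) + (-34.5596) + (-46.2824) + (35.3633) + (-105.5082) + (-82.1853) = -228.1690
Denominator Σ(y_t−ȳ)² = 419.7571
r_1 = -228.1690 / 419.7571 = -0.544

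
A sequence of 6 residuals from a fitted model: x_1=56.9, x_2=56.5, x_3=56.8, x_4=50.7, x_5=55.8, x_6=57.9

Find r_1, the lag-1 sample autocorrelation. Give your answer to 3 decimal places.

Mean x̄ = (56.9 + 56.5 + 56.8 + 50.7 + 55.8 + 57.9)/6 = 55.7667
Deviations from mean: 1.1333, 0.7333, 1.0333, -5.0667, 0.0333, 2.1333
Numerator Σ_{t=1}^{5}(x_t−x̄)(x_{t+1}−x̄) = -3.7444
Denominator Σ(x_t−x̄)² = 33.1133
r_1 = -3.7444 / 33.1133 = -0.113

-0.113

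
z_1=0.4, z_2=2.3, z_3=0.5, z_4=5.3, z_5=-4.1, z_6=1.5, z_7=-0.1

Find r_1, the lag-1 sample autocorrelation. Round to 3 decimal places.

-0.594

Mean z̄ = (0.4 + 2.3 + 0.5 + 5.3 − 4.1 + 1.5 − 0.1)/7 = 0.8286
Σ(z_t−z̄)(z_{t+1}−z̄) = (-0.6306) + (-0.4835) + (-1.4692) + (-22.0378) + (-3.3092) + (-0.6235) = -28.5537
Denominator Σ(z_t−z̄)² = 48.0543
r_1 = -28.5537 / 48.0543 = -0.594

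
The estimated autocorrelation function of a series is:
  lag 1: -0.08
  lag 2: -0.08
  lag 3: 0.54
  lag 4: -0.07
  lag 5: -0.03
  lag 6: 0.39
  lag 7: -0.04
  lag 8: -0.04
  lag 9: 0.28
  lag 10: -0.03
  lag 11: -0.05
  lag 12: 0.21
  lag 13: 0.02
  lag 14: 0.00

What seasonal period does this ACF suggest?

3

The largest autocorrelation is r_3 = 0.54, with weaker echoes at lags 6 (0.39), 9 (0.28) and 12 (0.21); the remaining lags stay at or below 0.02.
The dominant spike at lag 3 indicates a seasonal period of 3.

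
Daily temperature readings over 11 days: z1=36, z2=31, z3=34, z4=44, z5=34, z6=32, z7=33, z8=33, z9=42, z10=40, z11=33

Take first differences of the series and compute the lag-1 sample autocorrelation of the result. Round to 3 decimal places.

-0.184

First differences Δz: -5, 3, 10, -10, -2, 1, 0, 9, -2, -7
Mean of differences = -0.3000
Numerator Σ(Δz_t−Δz̄)(Δz_{t+1}−Δz̄) = -68.3900
Denominator Σ(Δz_t−Δz̄)² = 372.1000
r_1(Δz) = -68.3900 / 372.1000 = -0.184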